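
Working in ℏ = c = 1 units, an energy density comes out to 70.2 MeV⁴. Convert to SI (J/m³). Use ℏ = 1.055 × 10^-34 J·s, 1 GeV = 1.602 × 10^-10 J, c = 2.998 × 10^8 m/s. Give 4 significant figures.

1.461 × 10^27 J/m³

[E]/[L]³ = [E]⁴/(ℏc)³; restore (ℏc)⁻³.
1 GeV⁴ → 1/(ℏc)³ × (1 GeV in J)⁴ = 2.082 × 10^37 J/m³.
Convert the energy scale: 70.2 MeV⁴ = 7.02 × 10^-11 GeV⁴.
Result: 7.02 × 10^-11 × 2.082 × 10^37 = 1.461 × 10^27 J/m³.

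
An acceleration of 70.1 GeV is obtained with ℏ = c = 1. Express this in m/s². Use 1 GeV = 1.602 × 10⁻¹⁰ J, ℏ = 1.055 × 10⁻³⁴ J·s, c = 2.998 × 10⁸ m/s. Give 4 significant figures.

3.191 × 10³⁴ m/s²

Acceleration is [L]/[T]² = c·[E]/ℏ.
1 GeV → c/ℏ × (1 GeV in J) = 4.552 × 10³² m/s².
Result: 70.1 × 4.552 × 10³² = 3.191 × 10³⁴ m/s².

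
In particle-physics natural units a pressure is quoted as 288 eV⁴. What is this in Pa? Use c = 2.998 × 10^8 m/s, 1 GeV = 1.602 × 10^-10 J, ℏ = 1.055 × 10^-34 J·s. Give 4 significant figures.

Pressure is [E]/[L]³ = [E]⁴/(ℏc)³.
1 GeV⁴ → 1/(ℏc)³ × (1 GeV in J)⁴ = 2.082 × 10^37 Pa.
Convert the energy scale: 288 eV⁴ = 2.88 × 10^-34 GeV⁴.
Result: 2.88 × 10^-34 × 2.082 × 10^37 = 5.995 × 10^3 Pa.

5.995 × 10^3 Pa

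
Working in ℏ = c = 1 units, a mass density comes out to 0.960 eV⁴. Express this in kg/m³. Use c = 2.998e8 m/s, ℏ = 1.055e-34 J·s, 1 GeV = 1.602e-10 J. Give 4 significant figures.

Mass density is [E]/(c²[L]³) = [E]⁴/(ℏ³c⁵).
1 GeV⁴ → 1/(ℏ³c⁵) × (1 GeV in J)⁴ = 2.316e20 kg/m³.
Convert the energy scale: 0.960 eV⁴ = 9.60e-37 GeV⁴.
Result: 9.60e-37 × 2.316e20 = 2.223e-16 kg/m³.

2.223e-16 kg/m³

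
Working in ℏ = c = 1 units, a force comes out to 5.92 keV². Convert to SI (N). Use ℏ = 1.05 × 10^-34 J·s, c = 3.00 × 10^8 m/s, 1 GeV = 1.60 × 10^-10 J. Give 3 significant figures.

Force is [E]/[L] = [E]²/(ℏc); restore (ℏc)⁻¹.
1 GeV² → 1/(ℏc) × (1 GeV in J)² = 8.13 × 10^5 N.
Convert the energy scale: 5.92 keV² = 5.92 × 10^-12 GeV².
Result: 5.92 × 10^-12 × 8.13 × 10^5 = 4.81 × 10^-6 N.

4.81 × 10^-6 N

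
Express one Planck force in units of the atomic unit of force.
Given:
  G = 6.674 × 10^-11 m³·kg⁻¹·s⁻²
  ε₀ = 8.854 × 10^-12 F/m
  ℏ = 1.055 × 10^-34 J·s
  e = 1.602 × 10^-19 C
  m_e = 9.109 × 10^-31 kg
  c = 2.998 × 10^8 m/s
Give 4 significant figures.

Planck force: F_P = c⁴/G = 1.210 × 10^44 N
atomic unit of force: F_au = E_h/a₀ = m_e²e⁶/((4πε₀)³ℏ⁴) = 8.220 × 10^-8 N
ratio = 1.210 × 10^44 / 8.220 × 10^-8 = 1.473 × 10^51

1.473 × 10^51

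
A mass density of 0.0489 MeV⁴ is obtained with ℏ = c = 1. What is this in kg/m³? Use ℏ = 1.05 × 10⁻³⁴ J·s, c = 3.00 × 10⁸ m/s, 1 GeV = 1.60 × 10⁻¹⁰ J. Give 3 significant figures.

Mass density is [E]/(c²[L]³) = [E]⁴/(ℏ³c⁵).
1 GeV⁴ → 1/(ℏ³c⁵) × (1 GeV in J)⁴ = 2.33 × 10²⁰ kg/m³.
Convert the energy scale: 0.0489 MeV⁴ = 4.89 × 10⁻¹⁴ GeV⁴.
Result: 4.89 × 10⁻¹⁴ × 2.33 × 10²⁰ = 1.14 × 10⁷ kg/m³.

1.14 × 10⁷ kg/m³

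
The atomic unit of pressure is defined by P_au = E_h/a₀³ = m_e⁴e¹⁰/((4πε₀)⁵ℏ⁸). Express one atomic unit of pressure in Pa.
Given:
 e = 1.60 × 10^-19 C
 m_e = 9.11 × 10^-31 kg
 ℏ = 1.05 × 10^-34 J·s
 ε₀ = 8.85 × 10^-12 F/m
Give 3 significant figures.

3.01 × 10^13 Pa

P_au = E_h/a₀³ = m_e⁴e¹⁰/((4πε₀)⁵ℏ⁸)
E_h = 4.38 × 10^-18 J
a₀ = 5.26 × 10^-11 m
E_h/a₀³ = 3.01 × 10^13 Pa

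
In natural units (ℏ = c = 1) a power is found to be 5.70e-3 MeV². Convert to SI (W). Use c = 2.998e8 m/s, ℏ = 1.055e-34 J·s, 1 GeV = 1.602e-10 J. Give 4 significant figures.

1.387e6 W

Power is [E]/[T] = [E]²/ℏ.
1 GeV² → 1/ℏ × (1 GeV in J)² = 2.433e14 W.
Convert the energy scale: 5.70e-3 MeV² = 5.70e-9 GeV².
Result: 5.70e-9 × 2.433e14 = 1.387e6 W.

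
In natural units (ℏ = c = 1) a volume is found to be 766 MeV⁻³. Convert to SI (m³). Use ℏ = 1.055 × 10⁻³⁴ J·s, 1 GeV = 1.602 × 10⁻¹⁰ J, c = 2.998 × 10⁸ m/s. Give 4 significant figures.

5.895 × 10⁻³⁶ m³

Volume is [L]³ = [E]⁻³·(ℏc)³.
1 GeV⁻³ → (ℏc)³ × (1 GeV in J)⁻³ = 7.696 × 10⁻⁴⁸ m³.
Convert the energy scale: 766 MeV⁻³ = 7.66 × 10¹¹ GeV⁻³.
Result: 7.66 × 10¹¹ × 7.696 × 10⁻⁴⁸ = 5.895 × 10⁻³⁶ m³.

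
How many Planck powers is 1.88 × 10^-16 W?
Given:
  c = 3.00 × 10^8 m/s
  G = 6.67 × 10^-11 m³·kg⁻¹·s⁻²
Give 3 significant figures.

5.16 × 10^-69

Planck power: P_P = c⁵/G = 3.64 × 10^52 W.
1.88 × 10^-16 / 3.64 × 10^52 = 5.16 × 10^-69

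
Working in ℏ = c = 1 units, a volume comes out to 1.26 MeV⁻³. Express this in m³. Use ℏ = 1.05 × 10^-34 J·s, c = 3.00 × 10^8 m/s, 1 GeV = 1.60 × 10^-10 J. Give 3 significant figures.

9.61 × 10^-39 m³

Volume is [L]³ = [E]⁻³·(ℏc)³.
1 GeV⁻³ → (ℏc)³ × (1 GeV in J)⁻³ = 7.63 × 10^-48 m³.
Convert the energy scale: 1.26 MeV⁻³ = 1.26 × 10^9 GeV⁻³.
Result: 1.26 × 10^9 × 7.63 × 10^-48 = 9.61 × 10^-39 m³.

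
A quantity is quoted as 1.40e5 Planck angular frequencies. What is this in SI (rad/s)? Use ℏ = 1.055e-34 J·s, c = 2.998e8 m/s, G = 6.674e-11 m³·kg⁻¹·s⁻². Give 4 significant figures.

One Planck angular frequency: ω_P = √(c⁵/(ℏG)) = 1.855e43 rad/s.
1.40e5 × 1.855e43 rad/s = 2.596e48 rad/s

2.596e48 rad/s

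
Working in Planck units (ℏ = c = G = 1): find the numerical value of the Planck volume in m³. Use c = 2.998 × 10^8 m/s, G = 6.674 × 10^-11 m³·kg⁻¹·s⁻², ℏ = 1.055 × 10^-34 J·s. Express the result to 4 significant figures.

4.224 × 10^-105 m³

From ℏ = c = G = 1 the volume scale is V_P = (ℏG/c³)^(3/2).
  = √(1.784 × 10^-209)
  = 4.224 × 10^-105 m³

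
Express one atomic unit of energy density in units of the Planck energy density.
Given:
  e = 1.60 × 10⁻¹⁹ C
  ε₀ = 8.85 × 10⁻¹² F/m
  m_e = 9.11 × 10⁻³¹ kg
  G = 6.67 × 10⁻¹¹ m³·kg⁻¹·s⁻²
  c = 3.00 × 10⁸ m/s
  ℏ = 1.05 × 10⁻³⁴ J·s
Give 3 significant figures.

6.44 × 10⁻¹⁰¹

atomic unit of energy density: u_au = E_h/a₀³ = m_e⁴e¹⁰/((4πε₀)⁵ℏ⁸) = 3.01 × 10¹³ J/m³
Planck energy density: u_P = c⁷/(ℏG²) = 4.68 × 10¹¹³ J/m³
ratio = 3.01 × 10¹³ / 4.68 × 10¹¹³ = 6.44 × 10⁻¹⁰¹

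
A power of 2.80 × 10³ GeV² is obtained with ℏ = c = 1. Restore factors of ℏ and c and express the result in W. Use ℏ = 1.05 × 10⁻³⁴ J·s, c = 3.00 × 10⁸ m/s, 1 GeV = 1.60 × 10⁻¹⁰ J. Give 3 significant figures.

6.83 × 10¹⁷ W

Power is [E]/[T] = [E]²/ℏ.
1 GeV² → 1/ℏ × (1 GeV in J)² = 2.44 × 10¹⁴ W.
Result: 2.80 × 10³ × 2.44 × 10¹⁴ = 6.83 × 10¹⁷ W.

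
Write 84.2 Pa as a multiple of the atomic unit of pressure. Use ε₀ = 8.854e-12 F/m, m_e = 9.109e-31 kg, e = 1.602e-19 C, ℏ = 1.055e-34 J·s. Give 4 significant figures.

2.875e-12

atomic unit of pressure: P_au = E_h/a₀³ = m_e⁴e¹⁰/((4πε₀)⁵ℏ⁸) = 2.929e13 Pa.
84.2 / 2.929e13 = 2.875e-12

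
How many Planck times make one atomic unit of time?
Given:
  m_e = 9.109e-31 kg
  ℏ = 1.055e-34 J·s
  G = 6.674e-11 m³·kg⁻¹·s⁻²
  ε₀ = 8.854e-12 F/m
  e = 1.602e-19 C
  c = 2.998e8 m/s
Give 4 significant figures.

4.494e26

atomic unit of time: τ_au = (4πε₀)²ℏ³/(m_e e⁴) = 2.423e-17 s
Planck time: t_P = √(ℏG/c⁵) = 5.392e-44 s
ratio = 2.423e-17 / 5.392e-44 = 4.494e26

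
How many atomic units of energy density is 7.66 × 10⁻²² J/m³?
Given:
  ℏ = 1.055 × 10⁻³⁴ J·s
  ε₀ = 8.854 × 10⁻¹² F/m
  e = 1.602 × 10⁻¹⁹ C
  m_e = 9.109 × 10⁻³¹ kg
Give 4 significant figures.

atomic unit of energy density: u_au = E_h/a₀³ = m_e⁴e¹⁰/((4πε₀)⁵ℏ⁸) = 2.929 × 10¹³ J/m³.
7.66 × 10⁻²² / 2.929 × 10¹³ = 2.615 × 10⁻³⁵

2.615 × 10⁻³⁵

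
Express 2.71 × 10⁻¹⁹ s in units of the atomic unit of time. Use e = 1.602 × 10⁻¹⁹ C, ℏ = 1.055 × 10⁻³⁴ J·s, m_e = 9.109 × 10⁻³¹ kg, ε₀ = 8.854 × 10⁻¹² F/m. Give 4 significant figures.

0.01118

atomic unit of time: τ_au = (4πε₀)²ℏ³/(m_e e⁴) = 2.423 × 10⁻¹⁷ s.
2.71 × 10⁻¹⁹ / 2.423 × 10⁻¹⁷ = 0.01118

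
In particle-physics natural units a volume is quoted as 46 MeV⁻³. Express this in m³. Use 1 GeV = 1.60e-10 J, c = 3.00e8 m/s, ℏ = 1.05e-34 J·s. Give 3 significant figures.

3.51e-37 m³

Volume is [L]³ = [E]⁻³·(ℏc)³.
1 GeV⁻³ → (ℏc)³ × (1 GeV in J)⁻³ = 7.63e-48 m³.
Convert the energy scale: 46 MeV⁻³ = 4.60e10 GeV⁻³.
Result: 4.60e10 × 7.63e-48 = 3.51e-37 m³.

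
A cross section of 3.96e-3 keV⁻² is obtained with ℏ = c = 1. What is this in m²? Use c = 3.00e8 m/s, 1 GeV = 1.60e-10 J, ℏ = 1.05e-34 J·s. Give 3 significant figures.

1.53e-22 m²

Area is [L]² = [E]⁻²·(ℏc)²; restore (ℏc)².
1 GeV⁻² → (ℏc)² × (1 GeV in J)⁻² = 3.88e-32 m².
Convert the energy scale: 3.96e-3 keV⁻² = 3.96e9 GeV⁻².
Result: 3.96e9 × 3.88e-32 = 1.53e-22 m².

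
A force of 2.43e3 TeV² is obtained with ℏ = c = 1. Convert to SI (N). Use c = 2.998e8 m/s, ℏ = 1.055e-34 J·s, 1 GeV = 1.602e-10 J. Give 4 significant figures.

1.972e15 N

Force is [E]/[L] = [E]²/(ℏc); restore (ℏc)⁻¹.
1 GeV² → 1/(ℏc) × (1 GeV in J)² = 8.114e5 N.
Convert the energy scale: 2.43e3 TeV² = 2.43e9 GeV².
Result: 2.43e9 × 8.114e5 = 1.972e15 N.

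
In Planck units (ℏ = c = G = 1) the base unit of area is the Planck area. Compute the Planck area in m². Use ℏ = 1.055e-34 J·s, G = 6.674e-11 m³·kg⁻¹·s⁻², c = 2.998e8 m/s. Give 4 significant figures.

A_P = ℏG/c³
  = 7.041e-45 / 2.695e25
  = 2.613e-70 m²

2.613e-70 m²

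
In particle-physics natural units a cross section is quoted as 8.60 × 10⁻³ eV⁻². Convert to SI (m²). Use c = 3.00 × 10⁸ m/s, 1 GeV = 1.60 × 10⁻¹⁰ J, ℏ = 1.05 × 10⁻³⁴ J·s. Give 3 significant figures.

Area is [L]² = [E]⁻²·(ℏc)²; restore (ℏc)².
1 GeV⁻² → (ℏc)² × (1 GeV in J)⁻² = 3.88 × 10⁻³² m².
Convert the energy scale: 8.60 × 10⁻³ eV⁻² = 8.60 × 10¹⁵ GeV⁻².
Result: 8.60 × 10¹⁵ × 3.88 × 10⁻³² = 3.33 × 10⁻¹⁶ m².

3.33 × 10⁻¹⁶ m²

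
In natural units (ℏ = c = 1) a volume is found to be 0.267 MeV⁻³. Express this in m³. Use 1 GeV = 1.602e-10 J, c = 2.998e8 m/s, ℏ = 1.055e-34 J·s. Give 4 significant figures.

Volume is [L]³ = [E]⁻³·(ℏc)³.
1 GeV⁻³ → (ℏc)³ × (1 GeV in J)⁻³ = 7.696e-48 m³.
Convert the energy scale: 0.267 MeV⁻³ = 2.67e8 GeV⁻³.
Result: 2.67e8 × 7.696e-48 = 2.055e-39 m³.

2.055e-39 m³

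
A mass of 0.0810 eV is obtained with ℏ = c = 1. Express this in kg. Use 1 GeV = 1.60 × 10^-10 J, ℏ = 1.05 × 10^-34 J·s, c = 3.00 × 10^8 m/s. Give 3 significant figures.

Mass is [E]/c²; divide by c².
1 GeV → 1/c² × (1 GeV in J) = 1.78 × 10^-27 kg.
Convert the energy scale: 0.0810 eV = 8.10 × 10^-11 GeV.
Result: 8.10 × 10^-11 × 1.78 × 10^-27 = 1.44 × 10^-37 kg.

1.44 × 10^-37 kg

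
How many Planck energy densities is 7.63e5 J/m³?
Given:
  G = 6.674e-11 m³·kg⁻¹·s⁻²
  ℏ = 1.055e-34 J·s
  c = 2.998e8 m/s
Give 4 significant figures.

1.647e-108

Planck energy density: u_P = c⁷/(ℏG²) = 4.632e113 J/m³.
7.63e5 / 4.632e113 = 1.647e-108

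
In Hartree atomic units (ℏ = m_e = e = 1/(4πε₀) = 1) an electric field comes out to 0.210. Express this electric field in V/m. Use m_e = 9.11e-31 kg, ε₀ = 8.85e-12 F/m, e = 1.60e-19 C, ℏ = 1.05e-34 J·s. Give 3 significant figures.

1.09e11 V/m

One atomic unit of electric field: E_au = E_h/(e a₀) = m_e²e⁵/((4πε₀)³ℏ⁴) = 5.20e11 V/m.
0.210 × 5.20e11 V/m = 1.09e11 V/m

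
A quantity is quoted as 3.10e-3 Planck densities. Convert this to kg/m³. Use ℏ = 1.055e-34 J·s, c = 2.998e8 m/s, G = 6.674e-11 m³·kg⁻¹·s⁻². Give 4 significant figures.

1.598e94 kg/m³

One Planck density: ρ_P = c⁵/(ℏG²) = 5.154e96 kg/m³.
3.10e-3 × 5.154e96 kg/m³ = 1.598e94 kg/m³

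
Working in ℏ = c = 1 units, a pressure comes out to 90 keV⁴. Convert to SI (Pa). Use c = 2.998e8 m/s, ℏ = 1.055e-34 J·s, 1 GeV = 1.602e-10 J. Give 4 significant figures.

1.873e15 Pa

Pressure is [E]/[L]³ = [E]⁴/(ℏc)³.
1 GeV⁴ → 1/(ℏc)³ × (1 GeV in J)⁴ = 2.082e37 Pa.
Convert the energy scale: 90 keV⁴ = 9.00e-23 GeV⁴.
Result: 9.00e-23 × 2.082e37 = 1.873e15 Pa.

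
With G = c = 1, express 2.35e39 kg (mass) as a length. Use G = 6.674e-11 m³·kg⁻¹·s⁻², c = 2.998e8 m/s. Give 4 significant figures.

1.745e12 m

In G = c = 1 units mass has dimensions of length; the conversion factor is G/c².
2.35e39 kg × (G/c²) = 1.745e12 m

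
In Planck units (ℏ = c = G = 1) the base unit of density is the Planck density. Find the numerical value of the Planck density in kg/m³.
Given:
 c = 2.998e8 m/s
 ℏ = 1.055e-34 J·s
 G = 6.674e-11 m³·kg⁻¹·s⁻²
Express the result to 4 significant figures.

ρ_P = c⁵/(ℏG²)
  = 2.422e42 / 4.699e-55
  = 5.154e96 kg/m³

5.154e96 kg/m³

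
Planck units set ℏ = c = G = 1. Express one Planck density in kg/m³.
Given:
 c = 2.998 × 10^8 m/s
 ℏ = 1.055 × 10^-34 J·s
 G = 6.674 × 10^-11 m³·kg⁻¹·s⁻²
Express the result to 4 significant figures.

5.154 × 10^96 kg/m³

From ℏ = c = G = 1 the density scale is ρ_P = c⁵/(ℏG²).
  = 2.422 × 10^42 / 4.699 × 10^-55
  = 5.154 × 10^96 kg/m³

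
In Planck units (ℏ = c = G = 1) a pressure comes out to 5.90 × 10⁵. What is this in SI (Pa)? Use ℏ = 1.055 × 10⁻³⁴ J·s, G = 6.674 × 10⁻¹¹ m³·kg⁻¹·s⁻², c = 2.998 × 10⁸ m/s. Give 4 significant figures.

One Planck pressure: p_P = c⁷/(ℏG²) = 4.632 × 10¹¹³ Pa.
5.90 × 10⁵ × 4.632 × 10¹¹³ Pa = 2.733 × 10¹¹⁹ Pa

2.733 × 10¹¹⁹ Pa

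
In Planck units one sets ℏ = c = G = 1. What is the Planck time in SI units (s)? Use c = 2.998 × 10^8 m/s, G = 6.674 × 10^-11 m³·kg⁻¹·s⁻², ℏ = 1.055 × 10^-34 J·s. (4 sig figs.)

t_P = √(ℏG/c⁵)
  = √(2.907 × 10^-87)
  = 5.392 × 10^-44 s

5.392 × 10^-44 s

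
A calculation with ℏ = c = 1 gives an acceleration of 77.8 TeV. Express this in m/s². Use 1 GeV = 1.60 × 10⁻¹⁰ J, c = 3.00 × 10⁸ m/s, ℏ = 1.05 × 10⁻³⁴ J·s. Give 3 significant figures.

Acceleration is [L]/[T]² = c·[E]/ℏ.
1 GeV → c/ℏ × (1 GeV in J) = 4.57 × 10³² m/s².
Convert the energy scale: 77.8 TeV = 7.78 × 10⁴ GeV.
Result: 7.78 × 10⁴ × 4.57 × 10³² = 3.56 × 10³⁷ m/s².

3.56 × 10³⁷ m/s²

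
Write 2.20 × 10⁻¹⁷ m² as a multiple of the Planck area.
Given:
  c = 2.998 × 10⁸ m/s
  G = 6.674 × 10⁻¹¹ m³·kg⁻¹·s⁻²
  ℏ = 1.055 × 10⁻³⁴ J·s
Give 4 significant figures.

Planck area: A_P = ℏG/c³ = 2.613 × 10⁻⁷⁰ m².
2.20 × 10⁻¹⁷ / 2.613 × 10⁻⁷⁰ = 8.419 × 10⁵²

8.419 × 10⁵²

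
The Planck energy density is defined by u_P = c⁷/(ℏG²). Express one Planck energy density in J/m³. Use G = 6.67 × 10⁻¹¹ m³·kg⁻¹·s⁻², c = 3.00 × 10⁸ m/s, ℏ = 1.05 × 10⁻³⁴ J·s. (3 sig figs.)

4.68 × 10¹¹³ J/m³

u_P = c⁷/(ℏG²)
  = 2.19 × 10⁵⁹ / 4.67 × 10⁻⁵⁵
  = 4.68 × 10¹¹³ J/m³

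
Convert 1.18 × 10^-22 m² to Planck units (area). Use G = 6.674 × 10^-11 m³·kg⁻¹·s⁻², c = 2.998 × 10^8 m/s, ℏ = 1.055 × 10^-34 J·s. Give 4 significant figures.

Planck area: A_P = ℏG/c³ = 2.613 × 10^-70 m².
1.18 × 10^-22 / 2.613 × 10^-70 = 4.516 × 10^47

4.516 × 10^47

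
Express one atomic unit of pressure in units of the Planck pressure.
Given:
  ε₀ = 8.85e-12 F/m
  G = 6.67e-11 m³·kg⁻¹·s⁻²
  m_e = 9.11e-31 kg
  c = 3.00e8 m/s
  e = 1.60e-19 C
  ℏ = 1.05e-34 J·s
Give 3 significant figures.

6.44e-101

atomic unit of pressure: P_au = E_h/a₀³ = m_e⁴e¹⁰/((4πε₀)⁵ℏ⁸) = 3.01e13 Pa
Planck pressure: p_P = c⁷/(ℏG²) = 4.68e113 Pa
ratio = 3.01e13 / 4.68e113 = 6.44e-101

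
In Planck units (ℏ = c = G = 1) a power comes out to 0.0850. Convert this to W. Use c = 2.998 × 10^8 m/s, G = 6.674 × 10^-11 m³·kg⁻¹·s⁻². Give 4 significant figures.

One Planck power: P_P = c⁵/G = 3.629 × 10^52 W.
0.0850 × 3.629 × 10^52 W = 3.085 × 10^51 W

3.085 × 10^51 W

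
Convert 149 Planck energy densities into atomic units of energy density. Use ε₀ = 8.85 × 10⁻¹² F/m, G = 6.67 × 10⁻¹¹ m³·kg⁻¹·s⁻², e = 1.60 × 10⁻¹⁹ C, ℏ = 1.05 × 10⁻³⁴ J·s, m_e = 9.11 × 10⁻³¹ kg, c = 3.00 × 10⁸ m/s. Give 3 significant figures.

2.32 × 10¹⁰²

Planck energy density: u_P = c⁷/(ℏG²) = 4.68 × 10¹¹³ J/m³
atomic unit of energy density: u_au = E_h/a₀³ = m_e⁴e¹⁰/((4πε₀)⁵ℏ⁸) = 3.01 × 10¹³ J/m³
149 × 4.68 × 10¹¹³ / 3.01 × 10¹³ = 2.32 × 10¹⁰²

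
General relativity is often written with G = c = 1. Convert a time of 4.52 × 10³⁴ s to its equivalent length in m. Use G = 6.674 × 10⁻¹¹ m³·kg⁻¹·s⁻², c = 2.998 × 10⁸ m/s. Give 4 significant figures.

1.355 × 10⁴³ m

Time → length via c.
4.52 × 10³⁴ s × (c) = 1.355 × 10⁴³ m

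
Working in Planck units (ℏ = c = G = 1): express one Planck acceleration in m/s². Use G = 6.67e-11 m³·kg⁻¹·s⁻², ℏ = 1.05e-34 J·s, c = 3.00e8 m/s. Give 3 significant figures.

5.59e51 m/s²

From ℏ = c = G = 1 the acceleration scale is a_P = √(c⁷/(ℏG)).
  = √(3.12e103)
  = 5.59e51 m/s²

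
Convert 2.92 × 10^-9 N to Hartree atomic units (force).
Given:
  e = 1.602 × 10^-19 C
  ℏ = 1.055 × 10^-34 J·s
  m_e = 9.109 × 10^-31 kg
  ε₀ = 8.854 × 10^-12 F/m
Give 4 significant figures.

0.03552

atomic unit of force: F_au = E_h/a₀ = m_e²e⁶/((4πε₀)³ℏ⁴) = 8.220 × 10^-8 N.
2.92 × 10^-9 / 8.220 × 10^-8 = 0.03552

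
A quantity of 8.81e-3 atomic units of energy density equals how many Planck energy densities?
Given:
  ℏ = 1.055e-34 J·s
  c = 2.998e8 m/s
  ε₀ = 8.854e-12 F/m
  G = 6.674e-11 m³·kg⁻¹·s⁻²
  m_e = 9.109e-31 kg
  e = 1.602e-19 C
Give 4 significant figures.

5.571e-103

atomic unit of energy density: u_au = E_h/a₀³ = m_e⁴e¹⁰/((4πε₀)⁵ℏ⁸) = 2.929e13 J/m³
Planck energy density: u_P = c⁷/(ℏG²) = 4.632e113 J/m³
8.81e-3 × 2.929e13 / 4.632e113 = 5.571e-103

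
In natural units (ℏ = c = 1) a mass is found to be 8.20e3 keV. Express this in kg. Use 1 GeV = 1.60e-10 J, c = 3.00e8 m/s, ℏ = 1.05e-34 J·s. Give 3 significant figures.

Mass is [E]/c²; divide by c².
1 GeV → 1/c² × (1 GeV in J) = 1.78e-27 kg.
Convert the energy scale: 8.20e3 keV = 8.20e-3 GeV.
Result: 8.20e-3 × 1.78e-27 = 1.46e-29 kg.

1.46e-29 kg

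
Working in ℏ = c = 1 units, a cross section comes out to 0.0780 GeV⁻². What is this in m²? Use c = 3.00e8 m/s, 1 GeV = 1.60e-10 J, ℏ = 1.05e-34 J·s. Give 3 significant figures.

3.02e-33 m²

Area is [L]² = [E]⁻²·(ℏc)²; restore (ℏc)².
1 GeV⁻² → (ℏc)² × (1 GeV in J)⁻² = 3.88e-32 m².
Result: 0.0780 × 3.88e-32 = 3.02e-33 m².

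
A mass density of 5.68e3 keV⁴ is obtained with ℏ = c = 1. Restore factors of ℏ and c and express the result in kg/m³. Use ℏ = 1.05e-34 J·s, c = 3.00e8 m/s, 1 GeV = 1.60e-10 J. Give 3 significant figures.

Mass density is [E]/(c²[L]³) = [E]⁴/(ℏ³c⁵).
1 GeV⁴ → 1/(ℏ³c⁵) × (1 GeV in J)⁴ = 2.33e20 kg/m³.
Convert the energy scale: 5.68e3 keV⁴ = 5.68e-21 GeV⁴.
Result: 5.68e-21 × 2.33e20 = 1.32 kg/m³.

1.32 kg/m³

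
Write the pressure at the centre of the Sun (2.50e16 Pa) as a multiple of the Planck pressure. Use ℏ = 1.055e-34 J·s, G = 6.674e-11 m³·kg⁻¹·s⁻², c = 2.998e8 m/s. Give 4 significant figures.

5.397e-98

Planck pressure: p_P = c⁷/(ℏG²) = 4.632e113 Pa.
2.50e16 / 4.632e113 = 5.397e-98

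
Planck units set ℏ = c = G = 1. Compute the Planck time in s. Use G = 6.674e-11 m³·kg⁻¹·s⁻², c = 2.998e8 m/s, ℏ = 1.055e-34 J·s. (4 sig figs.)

Dimensional analysis gives t_P = √(ℏG/c⁵).
  = √(2.907e-87)
  = 5.392e-44 s

5.392e-44 s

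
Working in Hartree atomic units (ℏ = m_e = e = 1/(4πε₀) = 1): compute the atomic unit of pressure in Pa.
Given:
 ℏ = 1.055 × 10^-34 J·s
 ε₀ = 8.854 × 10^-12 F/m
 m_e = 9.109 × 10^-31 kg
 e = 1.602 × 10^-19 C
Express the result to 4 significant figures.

From ℏ = m_e = e = 1/(4πε₀) = 1 the pressure scale is P_au = E_h/a₀³ = m_e⁴e¹⁰/((4πε₀)⁵ℏ⁸).
E_h = 4.354 × 10^-18 J
a₀ = 5.297 × 10^-11 m
E_h/a₀³ = 2.929 × 10^13 Pa

2.929 × 10^13 Pa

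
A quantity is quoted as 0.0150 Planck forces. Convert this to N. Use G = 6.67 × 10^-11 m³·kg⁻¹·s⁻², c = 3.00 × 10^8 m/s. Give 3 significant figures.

1.82 × 10^42 N

One Planck force: F_P = c⁴/G = 1.21 × 10^44 N.
0.0150 × 1.21 × 10^44 N = 1.82 × 10^42 N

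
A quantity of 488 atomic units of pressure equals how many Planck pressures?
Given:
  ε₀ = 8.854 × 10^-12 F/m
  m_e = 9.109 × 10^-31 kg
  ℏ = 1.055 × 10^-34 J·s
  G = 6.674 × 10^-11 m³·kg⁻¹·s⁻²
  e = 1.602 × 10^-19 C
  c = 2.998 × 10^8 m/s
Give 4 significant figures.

atomic unit of pressure: P_au = E_h/a₀³ = m_e⁴e¹⁰/((4πε₀)⁵ℏ⁸) = 2.929 × 10^13 Pa
Planck pressure: p_P = c⁷/(ℏG²) = 4.632 × 10^113 Pa
488 × 2.929 × 10^13 / 4.632 × 10^113 = 3.086 × 10^-98

3.086 × 10^-98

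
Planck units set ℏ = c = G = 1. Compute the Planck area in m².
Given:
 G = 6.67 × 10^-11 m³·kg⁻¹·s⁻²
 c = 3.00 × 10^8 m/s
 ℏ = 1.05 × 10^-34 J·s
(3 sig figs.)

2.59 × 10^-70 m²

From ℏ = c = G = 1 the area scale is A_P = ℏG/c³.
  = 7.00 × 10^-45 / 2.70 × 10^25
  = 2.59 × 10^-70 m²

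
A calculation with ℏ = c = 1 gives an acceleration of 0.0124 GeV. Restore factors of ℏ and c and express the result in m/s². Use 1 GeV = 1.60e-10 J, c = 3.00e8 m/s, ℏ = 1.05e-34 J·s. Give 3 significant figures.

5.67e30 m/s²

Acceleration is [L]/[T]² = c·[E]/ℏ.
1 GeV → c/ℏ × (1 GeV in J) = 4.57e32 m/s².
Result: 0.0124 × 4.57e32 = 5.67e30 m/s².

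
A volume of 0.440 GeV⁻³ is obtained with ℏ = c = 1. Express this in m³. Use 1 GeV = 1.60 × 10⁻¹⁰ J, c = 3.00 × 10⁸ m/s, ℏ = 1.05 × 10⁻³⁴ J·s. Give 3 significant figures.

3.36 × 10⁻⁴⁸ m³

Volume is [L]³ = [E]⁻³·(ℏc)³.
1 GeV⁻³ → (ℏc)³ × (1 GeV in J)⁻³ = 7.63 × 10⁻⁴⁸ m³.
Result: 0.440 × 7.63 × 10⁻⁴⁸ = 3.36 × 10⁻⁴⁸ m³.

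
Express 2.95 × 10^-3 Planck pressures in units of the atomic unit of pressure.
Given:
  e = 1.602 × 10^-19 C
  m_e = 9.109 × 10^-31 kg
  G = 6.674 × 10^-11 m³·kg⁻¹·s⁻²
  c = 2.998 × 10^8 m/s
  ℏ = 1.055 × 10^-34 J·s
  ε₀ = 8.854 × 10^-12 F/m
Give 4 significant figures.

4.665 × 10^97

Planck pressure: p_P = c⁷/(ℏG²) = 4.632 × 10^113 Pa
atomic unit of pressure: P_au = E_h/a₀³ = m_e⁴e¹⁰/((4πε₀)⁵ℏ⁸) = 2.929 × 10^13 Pa
2.95 × 10^-3 × 4.632 × 10^113 / 2.929 × 10^13 = 4.665 × 10^97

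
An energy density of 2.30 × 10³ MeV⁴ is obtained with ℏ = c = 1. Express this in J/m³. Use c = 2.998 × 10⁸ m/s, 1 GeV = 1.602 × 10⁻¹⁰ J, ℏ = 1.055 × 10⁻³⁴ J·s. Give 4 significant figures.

[E]/[L]³ = [E]⁴/(ℏc)³; restore (ℏc)⁻³.
1 GeV⁴ → 1/(ℏc)³ × (1 GeV in J)⁴ = 2.082 × 10³⁷ J/m³.
Convert the energy scale: 2.30 × 10³ MeV⁴ = 2.30 × 10⁻⁹ GeV⁴.
Result: 2.30 × 10⁻⁹ × 2.082 × 10³⁷ = 4.788 × 10²⁸ J/m³.

4.788 × 10²⁸ J/m³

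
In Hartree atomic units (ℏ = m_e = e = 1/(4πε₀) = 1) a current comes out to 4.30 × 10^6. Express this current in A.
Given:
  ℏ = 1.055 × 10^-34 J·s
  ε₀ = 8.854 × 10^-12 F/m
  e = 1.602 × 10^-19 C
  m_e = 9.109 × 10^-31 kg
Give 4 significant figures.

One atomic unit of electric current: I_au = e E_h/ℏ = m_e e⁵/((4πε₀)²ℏ³) = 6.612 × 10^-3 A.
4.30 × 10^6 × 6.612 × 10^-3 A = 2.843 × 10^4 A

2.843 × 10^4 A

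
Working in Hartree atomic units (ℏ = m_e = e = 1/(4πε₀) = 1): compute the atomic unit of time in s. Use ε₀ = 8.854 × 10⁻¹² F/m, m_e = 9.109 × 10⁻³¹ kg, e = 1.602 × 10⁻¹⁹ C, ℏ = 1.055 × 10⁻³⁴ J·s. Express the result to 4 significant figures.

From ℏ = m_e = e = 1/(4πε₀) = 1 the time scale is τ_au = (4πε₀)²ℏ³/(m_e e⁴).
E_h = 4.354 × 10⁻¹⁸ J
ℏ/E_h = 2.423 × 10⁻¹⁷ s

2.423 × 10⁻¹⁷ s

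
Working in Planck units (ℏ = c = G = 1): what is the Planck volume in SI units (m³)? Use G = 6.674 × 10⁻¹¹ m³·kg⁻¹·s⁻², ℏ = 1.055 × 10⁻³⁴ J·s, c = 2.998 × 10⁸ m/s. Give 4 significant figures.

4.224 × 10⁻¹⁰⁵ m³

The unique combination of the constants set to 1 with dimensions of volume is V_P = (ℏG/c³)^(3/2).
  = √(1.784 × 10⁻²⁰⁹)
  = 4.224 × 10⁻¹⁰⁵ m³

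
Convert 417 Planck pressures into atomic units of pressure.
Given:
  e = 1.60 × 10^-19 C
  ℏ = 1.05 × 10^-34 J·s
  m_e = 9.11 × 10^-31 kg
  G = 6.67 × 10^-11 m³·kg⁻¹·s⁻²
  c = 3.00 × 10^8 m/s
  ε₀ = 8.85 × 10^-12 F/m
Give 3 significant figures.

Planck pressure: p_P = c⁷/(ℏG²) = 4.68 × 10^113 Pa
atomic unit of pressure: P_au = E_h/a₀³ = m_e⁴e¹⁰/((4πε₀)⁵ℏ⁸) = 3.01 × 10^13 Pa
417 × 4.68 × 10^113 / 3.01 × 10^13 = 6.48 × 10^102

6.48 × 10^102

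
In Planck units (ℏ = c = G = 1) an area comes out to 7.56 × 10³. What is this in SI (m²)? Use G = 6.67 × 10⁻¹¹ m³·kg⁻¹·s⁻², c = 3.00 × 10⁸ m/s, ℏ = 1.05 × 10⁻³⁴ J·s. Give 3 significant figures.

One Planck area: A_P = ℏG/c³ = 2.59 × 10⁻⁷⁰ m².
7.56 × 10³ × 2.59 × 10⁻⁷⁰ m² = 1.96 × 10⁻⁶⁶ m²

1.96 × 10⁻⁶⁶ m²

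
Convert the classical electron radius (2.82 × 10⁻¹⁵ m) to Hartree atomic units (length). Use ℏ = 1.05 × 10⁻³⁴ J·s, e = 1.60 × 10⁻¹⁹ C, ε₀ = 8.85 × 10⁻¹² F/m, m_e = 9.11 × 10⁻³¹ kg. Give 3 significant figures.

Bohr radius: a₀ = 4πε₀ℏ²/(m_e e²) = 5.26 × 10⁻¹¹ m.
2.82 × 10⁻¹⁵ / 5.26 × 10⁻¹¹ = 5.36 × 10⁻⁵

5.36 × 10⁻⁵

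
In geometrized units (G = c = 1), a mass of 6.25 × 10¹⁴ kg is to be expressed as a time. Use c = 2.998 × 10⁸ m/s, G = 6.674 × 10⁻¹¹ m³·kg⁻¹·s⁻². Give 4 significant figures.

1.548 × 10⁻²¹ s

Mass → time via G/c³.
6.25 × 10¹⁴ kg × (G/c³) = 1.548 × 10⁻²¹ s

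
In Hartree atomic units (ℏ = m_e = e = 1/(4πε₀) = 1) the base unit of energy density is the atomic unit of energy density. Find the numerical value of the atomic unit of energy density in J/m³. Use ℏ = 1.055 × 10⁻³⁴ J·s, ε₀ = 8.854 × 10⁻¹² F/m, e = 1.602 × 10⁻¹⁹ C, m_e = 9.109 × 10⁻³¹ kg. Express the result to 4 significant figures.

2.929 × 10¹³ J/m³

u_au = E_h/a₀³ = m_e⁴e¹⁰/((4πε₀)⁵ℏ⁸)
E_h = 4.354 × 10⁻¹⁸ J
a₀ = 5.297 × 10⁻¹¹ m
E_h/a₀³ = 2.929 × 10¹³ J/m³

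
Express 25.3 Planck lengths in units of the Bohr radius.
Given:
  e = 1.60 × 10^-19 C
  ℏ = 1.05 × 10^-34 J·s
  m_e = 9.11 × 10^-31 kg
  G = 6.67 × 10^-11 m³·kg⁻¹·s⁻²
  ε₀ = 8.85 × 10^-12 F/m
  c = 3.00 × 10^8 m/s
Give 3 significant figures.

Planck length: ℓ_P = √(ℏG/c³) = 1.61 × 10^-35 m
Bohr radius: a₀ = 4πε₀ℏ²/(m_e e²) = 5.26 × 10^-11 m
25.3 × 1.61 × 10^-35 / 5.26 × 10^-11 = 7.75 × 10^-24

7.75 × 10^-24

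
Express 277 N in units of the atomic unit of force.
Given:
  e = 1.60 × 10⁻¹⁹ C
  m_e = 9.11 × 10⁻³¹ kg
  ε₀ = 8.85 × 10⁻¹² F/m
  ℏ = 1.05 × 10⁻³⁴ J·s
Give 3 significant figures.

3.33 × 10⁹

atomic unit of force: F_au = E_h/a₀ = m_e²e⁶/((4πε₀)³ℏ⁴) = 8.33 × 10⁻⁸ N.
277 / 8.33 × 10⁻⁸ = 3.33 × 10⁹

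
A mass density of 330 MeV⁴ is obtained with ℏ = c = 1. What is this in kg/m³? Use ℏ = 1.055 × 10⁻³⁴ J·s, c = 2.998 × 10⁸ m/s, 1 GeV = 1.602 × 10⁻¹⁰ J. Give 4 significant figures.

7.643 × 10¹⁰ kg/m³

Mass density is [E]/(c²[L]³) = [E]⁴/(ℏ³c⁵).
1 GeV⁴ → 1/(ℏ³c⁵) × (1 GeV in J)⁴ = 2.316 × 10²⁰ kg/m³.
Convert the energy scale: 330 MeV⁴ = 3.30 × 10⁻¹⁰ GeV⁴.
Result: 3.30 × 10⁻¹⁰ × 2.316 × 10²⁰ = 7.643 × 10¹⁰ kg/m³.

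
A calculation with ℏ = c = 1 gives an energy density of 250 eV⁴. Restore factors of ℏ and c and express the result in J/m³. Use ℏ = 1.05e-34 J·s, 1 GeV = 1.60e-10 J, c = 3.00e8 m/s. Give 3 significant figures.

5.24e3 J/m³

[E]/[L]³ = [E]⁴/(ℏc)³; restore (ℏc)⁻³.
1 GeV⁴ → 1/(ℏc)³ × (1 GeV in J)⁴ = 2.10e37 J/m³.
Convert the energy scale: 250 eV⁴ = 2.50e-34 GeV⁴.
Result: 2.50e-34 × 2.10e37 = 5.24e3 J/m³.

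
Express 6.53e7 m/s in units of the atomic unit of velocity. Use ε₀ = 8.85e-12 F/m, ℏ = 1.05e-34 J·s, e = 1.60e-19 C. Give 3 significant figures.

29.8

atomic unit of velocity: v_au = e²/(4πε₀ℏ) = 2.19e6 m/s.
6.53e7 / 2.19e6 = 29.8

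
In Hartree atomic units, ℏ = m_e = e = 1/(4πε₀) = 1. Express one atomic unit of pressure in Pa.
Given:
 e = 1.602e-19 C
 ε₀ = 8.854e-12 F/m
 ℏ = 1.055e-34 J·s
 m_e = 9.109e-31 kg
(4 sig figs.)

2.929e13 Pa

From ℏ = m_e = e = 1/(4πε₀) = 1 the pressure scale is P_au = E_h/a₀³ = m_e⁴e¹⁰/((4πε₀)⁵ℏ⁸).
E_h = 4.354e-18 J
a₀ = 5.297e-11 m
E_h/a₀³ = 2.929e13 Pa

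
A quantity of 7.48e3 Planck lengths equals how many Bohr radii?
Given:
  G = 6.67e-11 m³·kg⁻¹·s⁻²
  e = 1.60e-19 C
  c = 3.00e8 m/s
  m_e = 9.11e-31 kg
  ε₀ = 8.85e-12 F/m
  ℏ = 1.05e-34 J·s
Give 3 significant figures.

2.29e-21

Planck length: ℓ_P = √(ℏG/c³) = 1.61e-35 m
Bohr radius: a₀ = 4πε₀ℏ²/(m_e e²) = 5.26e-11 m
7.48e3 × 1.61e-35 / 5.26e-11 = 2.29e-21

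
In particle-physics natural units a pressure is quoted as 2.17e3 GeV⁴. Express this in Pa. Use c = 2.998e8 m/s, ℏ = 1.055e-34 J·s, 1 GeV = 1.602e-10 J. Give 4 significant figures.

4.517e40 Pa

Pressure is [E]/[L]³ = [E]⁴/(ℏc)³.
1 GeV⁴ → 1/(ℏc)³ × (1 GeV in J)⁴ = 2.082e37 Pa.
Result: 2.17e3 × 2.082e37 = 4.517e40 Pa.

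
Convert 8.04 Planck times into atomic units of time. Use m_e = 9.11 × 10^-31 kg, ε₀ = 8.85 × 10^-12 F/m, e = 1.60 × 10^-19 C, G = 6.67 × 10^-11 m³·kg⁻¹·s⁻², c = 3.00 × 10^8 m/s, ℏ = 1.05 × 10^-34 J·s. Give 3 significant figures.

1.80 × 10^-26

Planck time: t_P = √(ℏG/c⁵) = 5.37 × 10^-44 s
atomic unit of time: τ_au = (4πε₀)²ℏ³/(m_e e⁴) = 2.40 × 10^-17 s
8.04 × 5.37 × 10^-44 / 2.40 × 10^-17 = 1.80 × 10^-26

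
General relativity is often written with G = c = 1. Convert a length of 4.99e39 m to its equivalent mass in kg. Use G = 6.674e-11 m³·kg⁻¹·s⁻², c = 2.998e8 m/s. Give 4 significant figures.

Length → mass via c²/G.
4.99e39 m × (c²/G) = 6.720e66 kg

6.720e66 kg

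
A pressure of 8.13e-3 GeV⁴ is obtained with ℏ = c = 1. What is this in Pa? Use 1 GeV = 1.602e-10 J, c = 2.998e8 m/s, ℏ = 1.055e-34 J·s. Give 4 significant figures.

1.692e35 Pa

Pressure is [E]/[L]³ = [E]⁴/(ℏc)³.
1 GeV⁴ → 1/(ℏc)³ × (1 GeV in J)⁴ = 2.082e37 Pa.
Result: 8.13e-3 × 2.082e37 = 1.692e35 Pa.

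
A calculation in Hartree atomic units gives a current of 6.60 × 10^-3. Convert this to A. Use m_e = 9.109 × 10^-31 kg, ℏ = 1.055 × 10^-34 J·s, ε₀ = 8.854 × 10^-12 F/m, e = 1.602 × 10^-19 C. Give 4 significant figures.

4.364 × 10^-5 A

One atomic unit of electric current: I_au = e E_h/ℏ = m_e e⁵/((4πε₀)²ℏ³) = 6.612 × 10^-3 A.
6.60 × 10^-3 × 6.612 × 10^-3 A = 4.364 × 10^-5 A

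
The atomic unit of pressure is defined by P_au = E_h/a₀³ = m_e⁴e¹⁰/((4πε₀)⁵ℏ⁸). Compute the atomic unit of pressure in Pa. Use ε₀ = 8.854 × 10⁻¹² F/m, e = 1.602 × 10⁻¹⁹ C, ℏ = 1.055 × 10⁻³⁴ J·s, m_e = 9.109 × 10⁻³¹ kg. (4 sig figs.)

P_au = E_h/a₀³ = m_e⁴e¹⁰/((4πε₀)⁵ℏ⁸)
E_h = 4.354 × 10⁻¹⁸ J
a₀ = 5.297 × 10⁻¹¹ m
E_h/a₀³ = 2.929 × 10¹³ Pa

2.929 × 10¹³ Pa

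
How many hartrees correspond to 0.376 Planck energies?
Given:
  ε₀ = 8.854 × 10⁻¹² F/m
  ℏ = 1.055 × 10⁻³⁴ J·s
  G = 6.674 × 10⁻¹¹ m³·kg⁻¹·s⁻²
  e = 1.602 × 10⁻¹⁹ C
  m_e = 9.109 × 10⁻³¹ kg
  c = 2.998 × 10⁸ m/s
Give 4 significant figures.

1.690 × 10²⁶

Planck energy: E_P = √(ℏc⁵/G) = 1.957 × 10⁹ J
hartree: E_h = m_e e⁴/(4πε₀ℏ)² = 4.354 × 10⁻¹⁸ J
0.376 × 1.957 × 10⁹ / 4.354 × 10⁻¹⁸ = 1.690 × 10²⁶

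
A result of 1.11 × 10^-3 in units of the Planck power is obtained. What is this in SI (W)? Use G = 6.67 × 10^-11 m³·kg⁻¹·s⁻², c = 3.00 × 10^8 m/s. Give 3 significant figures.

One Planck power: P_P = c⁵/G = 3.64 × 10^52 W.
1.11 × 10^-3 × 3.64 × 10^52 W = 4.04 × 10^49 W

4.04 × 10^49 W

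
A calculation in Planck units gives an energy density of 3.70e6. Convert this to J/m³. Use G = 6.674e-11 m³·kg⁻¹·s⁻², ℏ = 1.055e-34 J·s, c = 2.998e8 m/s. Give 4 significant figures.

One Planck energy density: u_P = c⁷/(ℏG²) = 4.632e113 J/m³.
3.70e6 × 4.632e113 J/m³ = 1.714e120 J/m³

1.714e120 J/m³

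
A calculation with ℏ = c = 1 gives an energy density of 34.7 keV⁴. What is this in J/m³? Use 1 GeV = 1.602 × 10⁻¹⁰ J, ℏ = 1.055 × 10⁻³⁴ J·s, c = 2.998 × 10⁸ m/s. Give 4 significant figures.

7.223 × 10¹⁴ J/m³

[E]/[L]³ = [E]⁴/(ℏc)³; restore (ℏc)⁻³.
1 GeV⁴ → 1/(ℏc)³ × (1 GeV in J)⁴ = 2.082 × 10³⁷ J/m³.
Convert the energy scale: 34.7 keV⁴ = 3.47 × 10⁻²³ GeV⁴.
Result: 3.47 × 10⁻²³ × 2.082 × 10³⁷ = 7.223 × 10¹⁴ J/m³.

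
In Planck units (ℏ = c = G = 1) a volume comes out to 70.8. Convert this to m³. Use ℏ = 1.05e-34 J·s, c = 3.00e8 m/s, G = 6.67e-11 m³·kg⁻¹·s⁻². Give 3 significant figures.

One Planck volume: V_P = (ℏG/c³)^(3/2) = 4.18e-105 m³.
70.8 × 4.18e-105 m³ = 2.96e-103 m³

2.96e-103 m³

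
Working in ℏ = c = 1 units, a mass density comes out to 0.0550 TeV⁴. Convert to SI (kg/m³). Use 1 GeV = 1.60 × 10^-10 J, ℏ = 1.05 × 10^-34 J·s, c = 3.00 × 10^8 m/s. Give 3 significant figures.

1.28 × 10^31 kg/m³

Mass density is [E]/(c²[L]³) = [E]⁴/(ℏ³c⁵).
1 GeV⁴ → 1/(ℏ³c⁵) × (1 GeV in J)⁴ = 2.33 × 10^20 kg/m³.
Convert the energy scale: 0.0550 TeV⁴ = 5.50 × 10^10 GeV⁴.
Result: 5.50 × 10^10 × 2.33 × 10^20 = 1.28 × 10^31 kg/m³.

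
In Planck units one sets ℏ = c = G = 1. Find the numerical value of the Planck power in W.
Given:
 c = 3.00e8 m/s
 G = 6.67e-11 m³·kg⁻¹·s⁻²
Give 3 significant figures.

3.64e52 W

P_P = c⁵/G
  = 2.43e42 / 6.67e-11
  = 3.64e52 W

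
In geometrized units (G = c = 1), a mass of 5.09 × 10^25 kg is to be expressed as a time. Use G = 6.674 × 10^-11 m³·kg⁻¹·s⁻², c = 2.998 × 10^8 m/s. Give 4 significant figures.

1.261 × 10^-10 s

Mass → time via G/c³.
5.09 × 10^25 kg × (G/c³) = 1.261 × 10^-10 s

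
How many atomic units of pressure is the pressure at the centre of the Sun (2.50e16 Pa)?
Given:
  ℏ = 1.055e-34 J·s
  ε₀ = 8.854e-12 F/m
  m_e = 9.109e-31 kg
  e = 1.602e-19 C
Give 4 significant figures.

atomic unit of pressure: P_au = E_h/a₀³ = m_e⁴e¹⁰/((4πε₀)⁵ℏ⁸) = 2.929e13 Pa.
2.50e16 / 2.929e13 = 853.5

853.5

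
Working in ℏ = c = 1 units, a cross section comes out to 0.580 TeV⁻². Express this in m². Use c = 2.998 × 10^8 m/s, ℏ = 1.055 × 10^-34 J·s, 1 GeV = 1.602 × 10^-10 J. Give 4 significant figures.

2.261 × 10^-38 m²

Area is [L]² = [E]⁻²·(ℏc)²; restore (ℏc)².
1 GeV⁻² → (ℏc)² × (1 GeV in J)⁻² = 3.898 × 10^-32 m².
Convert the energy scale: 0.580 TeV⁻² = 5.80 × 10^-7 GeV⁻².
Result: 5.80 × 10^-7 × 3.898 × 10^-32 = 2.261 × 10^-38 m².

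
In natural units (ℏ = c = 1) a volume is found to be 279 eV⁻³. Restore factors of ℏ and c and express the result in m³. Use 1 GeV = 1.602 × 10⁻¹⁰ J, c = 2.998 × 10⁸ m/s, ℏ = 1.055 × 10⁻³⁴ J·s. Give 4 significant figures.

2.147 × 10⁻¹⁸ m³

Volume is [L]³ = [E]⁻³·(ℏc)³.
1 GeV⁻³ → (ℏc)³ × (1 GeV in J)⁻³ = 7.696 × 10⁻⁴⁸ m³.
Convert the energy scale: 279 eV⁻³ = 2.79 × 10²⁹ GeV⁻³.
Result: 2.79 × 10²⁹ × 7.696 × 10⁻⁴⁸ = 2.147 × 10⁻¹⁸ m³.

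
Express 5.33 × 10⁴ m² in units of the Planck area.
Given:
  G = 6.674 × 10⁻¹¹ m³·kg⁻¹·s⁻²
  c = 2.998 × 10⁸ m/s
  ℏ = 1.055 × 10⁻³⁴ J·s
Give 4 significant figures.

Planck area: A_P = ℏG/c³ = 2.613 × 10⁻⁷⁰ m².
5.33 × 10⁴ / 2.613 × 10⁻⁷⁰ = 2.040 × 10⁷⁴

2.040 × 10⁷⁴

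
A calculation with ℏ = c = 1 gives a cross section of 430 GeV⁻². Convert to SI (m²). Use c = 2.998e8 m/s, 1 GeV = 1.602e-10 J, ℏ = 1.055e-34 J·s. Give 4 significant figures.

1.676e-29 m²

Area is [L]² = [E]⁻²·(ℏc)²; restore (ℏc)².
1 GeV⁻² → (ℏc)² × (1 GeV in J)⁻² = 3.898e-32 m².
Result: 430 × 3.898e-32 = 1.676e-29 m².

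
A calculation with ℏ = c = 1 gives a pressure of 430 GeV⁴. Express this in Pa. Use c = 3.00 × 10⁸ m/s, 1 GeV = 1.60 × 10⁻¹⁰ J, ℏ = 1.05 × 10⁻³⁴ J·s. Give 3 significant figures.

9.02 × 10³⁹ Pa

Pressure is [E]/[L]³ = [E]⁴/(ℏc)³.
1 GeV⁴ → 1/(ℏc)³ × (1 GeV in J)⁴ = 2.10 × 10³⁷ Pa.
Result: 430 × 2.10 × 10³⁷ = 9.02 × 10³⁹ Pa.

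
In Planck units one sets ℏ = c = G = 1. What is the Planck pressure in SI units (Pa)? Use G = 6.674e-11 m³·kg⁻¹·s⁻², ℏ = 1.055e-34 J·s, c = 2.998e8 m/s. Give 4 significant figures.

p_P = c⁷/(ℏG²)
  = 2.177e59 / 4.699e-55
  = 4.632e113 Pa

4.632e113 Pa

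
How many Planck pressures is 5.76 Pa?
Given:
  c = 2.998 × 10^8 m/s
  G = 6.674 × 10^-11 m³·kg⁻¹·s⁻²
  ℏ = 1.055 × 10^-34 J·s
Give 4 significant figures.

Planck pressure: p_P = c⁷/(ℏG²) = 4.632 × 10^113 Pa.
5.76 / 4.632 × 10^113 = 1.243 × 10^-113

1.243 × 10^-113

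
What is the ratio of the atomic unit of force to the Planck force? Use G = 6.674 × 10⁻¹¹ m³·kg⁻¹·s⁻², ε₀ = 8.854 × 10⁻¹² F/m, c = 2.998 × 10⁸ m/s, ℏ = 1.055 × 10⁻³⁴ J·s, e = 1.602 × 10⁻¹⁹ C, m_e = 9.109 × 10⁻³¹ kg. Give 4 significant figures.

6.791 × 10⁻⁵²

atomic unit of force: F_au = E_h/a₀ = m_e²e⁶/((4πε₀)³ℏ⁴) = 8.220 × 10⁻⁸ N
Planck force: F_P = c⁴/G = 1.210 × 10⁴⁴ N
ratio = 8.220 × 10⁻⁸ / 1.210 × 10⁴⁴ = 6.791 × 10⁻⁵²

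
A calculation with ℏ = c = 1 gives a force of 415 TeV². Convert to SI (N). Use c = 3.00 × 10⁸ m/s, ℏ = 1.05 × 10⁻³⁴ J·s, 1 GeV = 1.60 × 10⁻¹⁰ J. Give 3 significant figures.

3.37 × 10¹⁴ N

Force is [E]/[L] = [E]²/(ℏc); restore (ℏc)⁻¹.
1 GeV² → 1/(ℏc) × (1 GeV in J)² = 8.13 × 10⁵ N.
Convert the energy scale: 415 TeV² = 4.15 × 10⁸ GeV².
Result: 4.15 × 10⁸ × 8.13 × 10⁵ = 3.37 × 10¹⁴ N.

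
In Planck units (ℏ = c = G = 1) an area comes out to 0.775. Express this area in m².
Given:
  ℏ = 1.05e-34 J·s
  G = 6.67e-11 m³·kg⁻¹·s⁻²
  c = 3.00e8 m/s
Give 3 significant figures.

2.01e-70 m²

One Planck area: A_P = ℏG/c³ = 2.59e-70 m².
0.775 × 2.59e-70 m² = 2.01e-70 m²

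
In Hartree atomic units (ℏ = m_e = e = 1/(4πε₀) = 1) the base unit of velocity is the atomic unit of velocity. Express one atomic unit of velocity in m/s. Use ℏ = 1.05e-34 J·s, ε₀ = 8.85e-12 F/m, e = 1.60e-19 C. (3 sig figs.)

v_au = e²/(4πε₀ℏ)
  = 2.56e-38 / 1.17e-44
  = 2.19e6 m/s

2.19e6 m/s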